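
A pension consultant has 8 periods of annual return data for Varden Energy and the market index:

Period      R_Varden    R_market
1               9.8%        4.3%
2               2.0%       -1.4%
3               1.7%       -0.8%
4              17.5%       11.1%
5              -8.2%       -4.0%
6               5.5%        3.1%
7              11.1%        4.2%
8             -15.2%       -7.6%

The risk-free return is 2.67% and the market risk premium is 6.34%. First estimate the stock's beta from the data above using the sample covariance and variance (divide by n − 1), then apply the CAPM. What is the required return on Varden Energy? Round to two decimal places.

13.91%

Mean R_i = (9.8 + 2.0 + 1.7 + 17.5 − 8.2 + 5.5 + 11.1 − 15.2) / 8 = 3.0250%
Mean R_m = (4.3 − 1.4 − 0.8 + 11.1 − 4.0 + 3.1 + 4.2 − 7.6) / 8 = 1.1125%
Σ(R_i − R̄_i)(R_m − R̄_m) = 417.2975  ⇒  Cov = 417.2975 / 7 = 59.6139
Σ(R_m − R̄_m)² = 235.4088  ⇒  Var(R_m) = 235.4088 / 7 = 33.6298
β = Cov / Var(R_m) = 59.6139 / 33.6298 = 1.7727
E(R) = R_f + β × MRP = 2.67% + 1.7727 × 6.34% = 13.91%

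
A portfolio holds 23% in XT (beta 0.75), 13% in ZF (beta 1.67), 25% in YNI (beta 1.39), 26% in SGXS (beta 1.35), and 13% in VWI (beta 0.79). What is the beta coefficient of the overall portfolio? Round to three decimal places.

β_P = Σ w_i β_i = 0.23×0.75 + 0.13×1.67 + 0.25×1.39 + 0.26×1.35 + 0.13×0.79 = 1.1908

1.191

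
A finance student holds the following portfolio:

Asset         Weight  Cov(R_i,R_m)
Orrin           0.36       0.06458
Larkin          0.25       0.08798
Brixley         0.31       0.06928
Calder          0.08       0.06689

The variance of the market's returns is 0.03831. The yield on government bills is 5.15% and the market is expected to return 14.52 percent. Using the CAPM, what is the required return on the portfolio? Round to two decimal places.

22.78%

β_Orrin = 0.06458 / 0.03831 = 1.6857
β_Larkin = 0.08798 / 0.03831 = 2.2965
β_Brixley = 0.06928 / 0.03831 = 1.8084
β_Calder = 0.06689 / 0.03831 = 1.7460
β_P = Σ w_i β_i = 0.36×1.6857 + 0.25×2.2965 + 0.31×1.8084 + 0.08×1.7460 = 1.8813
MRP = 14.52% − 5.15% = 9.37%
E(R_P) = R_f + β_P × MRP = 5.15% + 1.8813 × 9.37% = 22.78%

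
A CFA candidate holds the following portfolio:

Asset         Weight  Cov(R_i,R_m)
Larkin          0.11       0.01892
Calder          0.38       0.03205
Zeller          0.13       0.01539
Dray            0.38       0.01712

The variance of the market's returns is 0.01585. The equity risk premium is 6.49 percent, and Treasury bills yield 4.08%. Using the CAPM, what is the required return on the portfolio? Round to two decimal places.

β_Larkin = 0.01892 / 0.01585 = 1.1937
β_Calder = 0.03205 / 0.01585 = 2.0221
β_Zeller = 0.01539 / 0.01585 = 0.9710
β_Dray = 0.01712 / 0.01585 = 1.0801
β_P = Σ w_i β_i = 0.11×1.1937 + 0.38×2.0221 + 0.13×0.9710 + 0.38×1.0801 = 1.4364
E(R_P) = R_f + β_P × MRP = 4.08% + 1.4364 × 6.49% = 13.40%

13.40%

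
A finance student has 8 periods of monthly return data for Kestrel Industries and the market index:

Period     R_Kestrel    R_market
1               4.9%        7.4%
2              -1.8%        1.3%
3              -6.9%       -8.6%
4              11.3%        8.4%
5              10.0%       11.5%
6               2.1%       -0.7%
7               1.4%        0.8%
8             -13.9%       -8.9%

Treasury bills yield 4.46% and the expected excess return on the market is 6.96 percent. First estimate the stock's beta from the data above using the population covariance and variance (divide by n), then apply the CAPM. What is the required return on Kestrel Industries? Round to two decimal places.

Mean R_i = (4.9 − 1.8 − 6.9 + 11.3 + 10.0 + 2.1 + 1.4 − 13.9) / 8 = 0.8875%
Mean R_m = (7.4 + 1.3 − 8.6 + 8.4 + 11.5 − 0.7 + 0.8 − 8.9) / 8 = 1.4000%
Σ(R_i − R̄_i)(R_m − R̄_m) = 416.6000  ⇒  Cov = 416.6000 / 8 = 52.0750
Σ(R_m − R̄_m)² = 397.8800  ⇒  Var(R_m) = 397.8800 / 8 = 49.7350
β = Cov / Var(R_m) = 52.0750 / 49.7350 = 1.0470
E(R) = R_f + β × MRP = 4.46% + 1.0470 × 6.96% = 11.75%

11.75%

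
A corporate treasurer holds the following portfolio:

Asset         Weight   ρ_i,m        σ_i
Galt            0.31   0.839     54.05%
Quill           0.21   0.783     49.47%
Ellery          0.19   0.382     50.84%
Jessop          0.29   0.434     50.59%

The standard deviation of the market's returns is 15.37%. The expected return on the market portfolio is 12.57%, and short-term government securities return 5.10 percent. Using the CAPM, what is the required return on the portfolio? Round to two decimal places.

20.77%

β_Galt = 0.839 × 54.05% / 15.37% = 2.9504
β_Quill = 0.783 × 49.47% / 15.37% = 2.5202
β_Ellery = 0.382 × 50.84% / 15.37% = 1.2636
β_Jessop = 0.434 × 50.59% / 15.37% = 1.4285
β_P = Σ w_i β_i = 0.31×2.9504 + 0.21×2.5202 + 0.19×1.2636 + 0.29×1.4285 = 2.0982
MRP = 12.57% − 5.10% = 7.47%
E(R_P) = R_f + β_P × MRP = 5.10% + 2.0982 × 7.47% = 20.77%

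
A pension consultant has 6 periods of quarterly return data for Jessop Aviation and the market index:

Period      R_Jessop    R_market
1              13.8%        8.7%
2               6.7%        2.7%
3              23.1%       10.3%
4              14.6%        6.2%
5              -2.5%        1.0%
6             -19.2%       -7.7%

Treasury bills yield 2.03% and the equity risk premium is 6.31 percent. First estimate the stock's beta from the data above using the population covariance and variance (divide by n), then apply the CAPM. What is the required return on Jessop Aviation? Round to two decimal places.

Mean R_i = (13.8 + 6.7 + 23.1 + 14.6 − 2.5 − 19.2) / 6 = 6.0833%
Mean R_m = (8.7 + 2.7 + 10.3 + 6.2 + 1.0 − 7.7) / 6 = 3.5333%
Σ(R_i − R̄_i)(R_m − R̄_m) = 482.9733  ⇒  Cov = 482.9733 / 6 = 80.4956
Σ(R_m − R̄_m)² = 212.8933  ⇒  Var(R_m) = 212.8933 / 6 = 35.4822
β = Cov / Var(R_m) = 80.4956 / 35.4822 = 2.2686
E(R) = R_f + β × MRP = 2.03% + 2.2686 × 6.31% = 16.34%

16.34%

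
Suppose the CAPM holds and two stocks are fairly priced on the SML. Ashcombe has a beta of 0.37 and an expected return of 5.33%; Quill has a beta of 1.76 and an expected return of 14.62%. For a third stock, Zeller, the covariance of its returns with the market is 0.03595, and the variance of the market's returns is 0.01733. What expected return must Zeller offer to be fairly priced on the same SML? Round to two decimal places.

16.72%

MRP = (14.62% − 5.33%) / (1.76 − 0.37) = 6.6835%
R_f = 5.33% − 0.37 × 6.6835% = 2.8571%
β_Zeller = Cov / Var(R_m) = 0.03595 / 0.01733 = 2.0744
E(R_Zeller) = R_f + β × MRP = 2.8571% + 2.0744 × 6.6835% = 16.72%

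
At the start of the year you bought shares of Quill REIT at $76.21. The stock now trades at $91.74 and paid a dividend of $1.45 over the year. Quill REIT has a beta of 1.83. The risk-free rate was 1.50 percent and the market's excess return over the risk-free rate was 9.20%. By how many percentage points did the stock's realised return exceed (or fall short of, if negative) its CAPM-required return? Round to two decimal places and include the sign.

+3.94%

Realised HPR = (P1 + D1 − P0) / P0 = (91.74 + 1.45 − 76.21) / 76.21 = 16.98 / 76.21 = 22.2805%
CAPM required = R_f + β·MRP = 1.50% + 1.83 × 9.20% = 18.3360%
α = realised − required = 22.2805% − 18.3360% = +3.94%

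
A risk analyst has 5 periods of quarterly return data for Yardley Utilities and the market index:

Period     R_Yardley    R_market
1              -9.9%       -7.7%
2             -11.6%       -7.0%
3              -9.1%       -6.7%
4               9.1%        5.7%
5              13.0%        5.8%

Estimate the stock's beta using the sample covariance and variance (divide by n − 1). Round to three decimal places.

Mean R_i = (-9.9 − 11.6 − 9.1 + 9.1 + 13.0) / 5 = -1.7000%
Mean R_m = (-7.7 − 7.0 − 6.7 + 5.7 + 5.8) / 5 = -1.9800%
Σ(R_i − R̄_i)(R_m − R̄_m) = 328.8400  ⇒  Cov = 328.8400 / 4 = 82.2100
Σ(R_m − R̄_m)² = 199.7080  ⇒  Var(R_m) = 199.7080 / 4 = 49.9270
β = Cov / Var(R_m) = 82.2100 / 49.9270 = 1.6466

1.647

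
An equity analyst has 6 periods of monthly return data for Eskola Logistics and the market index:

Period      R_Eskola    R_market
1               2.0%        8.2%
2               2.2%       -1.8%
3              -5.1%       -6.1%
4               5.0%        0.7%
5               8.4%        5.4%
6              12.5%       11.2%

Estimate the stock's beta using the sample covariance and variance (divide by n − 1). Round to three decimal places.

0.753

Mean R_i = (2.0 + 2.2 − 5.1 + 5.0 + 8.4 + 12.5) / 6 = 4.1667%
Mean R_m = (8.2 − 1.8 − 6.1 + 0.7 + 5.4 + 11.2) / 6 = 2.9333%
Σ(R_i − R̄_i)(R_m − R̄_m) = 159.0767  ⇒  Cov = 159.0767 / 5 = 31.8153
Σ(R_m − R̄_m)² = 211.1533  ⇒  Var(R_m) = 211.1533 / 5 = 42.2307
β = Cov / Var(R_m) = 31.8153 / 42.2307 = 0.7534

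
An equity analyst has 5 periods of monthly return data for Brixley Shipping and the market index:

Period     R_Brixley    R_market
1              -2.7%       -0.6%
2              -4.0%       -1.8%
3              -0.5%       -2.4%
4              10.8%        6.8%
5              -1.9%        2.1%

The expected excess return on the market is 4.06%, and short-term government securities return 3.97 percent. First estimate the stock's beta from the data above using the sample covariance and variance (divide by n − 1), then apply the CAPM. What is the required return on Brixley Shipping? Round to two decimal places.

9.57%

Mean R_i = (-2.7 − 4.0 − 0.5 + 10.8 − 1.9) / 5 = 0.3400%
Mean R_m = (-0.6 − 1.8 − 2.4 + 6.8 + 2.1) / 5 = 0.8200%
Σ(R_i − R̄_i)(R_m − R̄_m) = 78.0760  ⇒  Cov = 78.0760 / 4 = 19.5190
Σ(R_m − R̄_m)² = 56.6480  ⇒  Var(R_m) = 56.6480 / 4 = 14.1620
β = Cov / Var(R_m) = 19.5190 / 14.1620 = 1.3783
E(R) = R_f + β × MRP = 3.97% + 1.3783 × 4.06% = 9.57%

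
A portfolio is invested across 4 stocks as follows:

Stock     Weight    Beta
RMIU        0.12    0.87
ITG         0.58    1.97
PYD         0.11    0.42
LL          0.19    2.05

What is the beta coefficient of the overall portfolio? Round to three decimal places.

1.683

β_P = Σ w_i β_i = 0.12×0.87 + 0.58×1.97 + 0.11×0.42 + 0.19×2.05 = 1.6827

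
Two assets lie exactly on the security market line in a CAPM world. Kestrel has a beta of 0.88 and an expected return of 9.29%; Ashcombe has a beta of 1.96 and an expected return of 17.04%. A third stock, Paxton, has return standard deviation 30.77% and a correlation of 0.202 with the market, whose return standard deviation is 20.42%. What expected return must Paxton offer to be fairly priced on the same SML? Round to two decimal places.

5.16%

MRP = (17.04% − 9.29%) / (1.96 − 0.88) = 7.1759%
R_f = 9.29% − 0.88 × 7.1759% = 2.9752%
β_Paxton = ρ·σ_i/σ_m = 0.202 × 30.77 / 20.42 = 0.3044
E(R_Paxton) = R_f + β × MRP = 2.9752% + 0.3044 × 7.1759% = 5.16%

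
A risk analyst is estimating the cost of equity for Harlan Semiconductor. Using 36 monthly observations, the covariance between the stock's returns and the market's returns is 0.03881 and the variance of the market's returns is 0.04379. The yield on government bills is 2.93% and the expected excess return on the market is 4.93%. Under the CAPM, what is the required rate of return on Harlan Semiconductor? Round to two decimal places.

7.30%

β = Cov(R_i, R_m) / Var(R_m) = 0.03881 / 0.04379 = 0.8863
E(R) = R_f + β × MRP = 2.93% + 0.8863 × 4.93% = 7.30%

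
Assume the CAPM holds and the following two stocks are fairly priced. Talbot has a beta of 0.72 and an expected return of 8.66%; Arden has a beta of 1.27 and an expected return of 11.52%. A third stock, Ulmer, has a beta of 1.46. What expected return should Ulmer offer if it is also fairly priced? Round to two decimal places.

12.51%

MRP (SML slope) = (11.52% − 8.66%) / (1.27 − 0.72) = 2.86% / 0.55 = 5.2000%
R_f (intercept) = 8.66% − 0.72 × 5.2000% = 4.9160%
E(R_Ulmer) = R_f + β × MRP = 4.9160% + 1.46 × 5.2000% = 12.51%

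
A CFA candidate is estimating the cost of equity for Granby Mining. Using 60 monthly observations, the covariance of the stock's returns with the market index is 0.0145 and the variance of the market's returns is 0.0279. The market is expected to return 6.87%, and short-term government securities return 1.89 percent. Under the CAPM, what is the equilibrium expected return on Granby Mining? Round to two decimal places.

β = Cov(R_i, R_m) / Var(R_m) = 0.0145 / 0.0279 = 0.5197
MRP = 6.87% − 1.89% = 4.98%
E(R) = R_f + β × MRP = 1.89% + 0.5197 × 4.98% = 4.48%

4.48%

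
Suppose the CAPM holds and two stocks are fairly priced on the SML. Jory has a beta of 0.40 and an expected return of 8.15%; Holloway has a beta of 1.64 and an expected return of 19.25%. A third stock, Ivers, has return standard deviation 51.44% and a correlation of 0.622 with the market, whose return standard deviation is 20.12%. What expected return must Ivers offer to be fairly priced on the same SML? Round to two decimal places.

18.80%

MRP = (19.25% − 8.15%) / (1.64 − 0.40) = 8.9516%
R_f = 8.15% − 0.40 × 8.9516% = 4.5694%
β_Ivers = ρ·σ_i/σ_m = 0.622 × 51.44 / 20.12 = 1.5902
E(R_Ivers) = R_f + β × MRP = 4.5694% + 1.5902 × 8.9516% = 18.80%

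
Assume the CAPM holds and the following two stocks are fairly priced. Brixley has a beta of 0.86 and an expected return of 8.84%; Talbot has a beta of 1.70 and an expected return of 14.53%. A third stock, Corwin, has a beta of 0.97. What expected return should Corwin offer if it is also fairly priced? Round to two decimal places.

MRP (SML slope) = (14.53% − 8.84%) / (1.70 − 0.86) = 5.69% / 0.84 = 6.7738%
R_f (intercept) = 8.84% − 0.86 × 6.7738% = 3.0145%
E(R_Corwin) = R_f + β × MRP = 3.0145% + 0.97 × 6.7738% = 9.59%

9.59%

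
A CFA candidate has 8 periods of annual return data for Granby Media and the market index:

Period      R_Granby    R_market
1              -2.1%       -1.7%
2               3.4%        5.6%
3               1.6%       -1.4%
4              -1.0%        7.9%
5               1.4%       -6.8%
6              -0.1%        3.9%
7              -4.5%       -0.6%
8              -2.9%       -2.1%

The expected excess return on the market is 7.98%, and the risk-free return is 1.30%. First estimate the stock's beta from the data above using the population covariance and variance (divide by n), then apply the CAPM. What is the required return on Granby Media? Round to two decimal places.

1.98%

Mean R_i = (-2.1 + 3.4 + 1.6 − 1.0 + 1.4 − 0.1 − 4.5 − 2.9) / 8 = -0.5250%
Mean R_m = (-1.7 + 5.6 − 1.4 + 7.9 − 6.8 + 3.9 − 0.6 − 2.1) / 8 = 0.6000%
Σ(R_i − R̄_i)(R_m − R̄_m) = 13.8700  ⇒  Cov = 13.8700 / 8 = 1.7338
Σ(R_m − R̄_m)² = 161.9600  ⇒  Var(R_m) = 161.9600 / 8 = 20.2450
β = Cov / Var(R_m) = 1.7338 / 20.2450 = 0.0856
E(R) = R_f + β × MRP = 1.30% + 0.0856 × 7.98% = 1.98%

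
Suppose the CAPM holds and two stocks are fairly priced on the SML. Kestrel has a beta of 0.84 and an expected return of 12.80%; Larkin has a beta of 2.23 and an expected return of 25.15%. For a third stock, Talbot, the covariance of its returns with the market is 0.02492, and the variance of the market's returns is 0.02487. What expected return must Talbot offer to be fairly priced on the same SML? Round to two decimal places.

MRP = (25.15% − 12.80%) / (2.23 − 0.84) = 8.8849%
R_f = 12.80% − 0.84 × 8.8849% = 5.3367%
β_Talbot = Cov / Var(R_m) = 0.02492 / 0.02487 = 1.0020
E(R_Talbot) = R_f + β × MRP = 5.3367% + 1.0020 × 8.8849% = 14.24%

14.24%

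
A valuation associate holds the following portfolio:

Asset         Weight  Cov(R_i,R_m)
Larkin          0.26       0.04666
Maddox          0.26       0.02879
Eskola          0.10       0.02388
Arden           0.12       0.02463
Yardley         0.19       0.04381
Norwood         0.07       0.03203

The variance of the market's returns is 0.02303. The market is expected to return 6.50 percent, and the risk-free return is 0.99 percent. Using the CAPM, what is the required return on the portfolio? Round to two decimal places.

9.49%

β_Larkin = 0.04666 / 0.02303 = 2.0261
β_Maddox = 0.02879 / 0.02303 = 1.2501
β_Eskola = 0.02388 / 0.02303 = 1.0369
β_Arden = 0.02463 / 0.02303 = 1.0695
β_Yardley = 0.04381 / 0.02303 = 1.9023
β_Norwood = 0.03203 / 0.02303 = 1.3908
β_P = Σ w_i β_i = 0.26×2.0261 + 0.26×1.2501 + 0.10×1.0369 + 0.12×1.0695 + 0.19×1.9023 + 0.07×1.3908 = 1.5426
MRP = 6.50% − 0.99% = 5.51%
E(R_P) = R_f + β_P × MRP = 0.99% + 1.5426 × 5.51% = 9.49%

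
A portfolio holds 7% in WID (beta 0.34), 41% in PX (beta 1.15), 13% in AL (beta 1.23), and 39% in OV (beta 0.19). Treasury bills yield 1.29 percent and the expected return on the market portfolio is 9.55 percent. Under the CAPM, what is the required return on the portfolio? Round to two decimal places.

7.31%

β_P = Σ w_i β_i = 0.07×0.34 + 0.41×1.15 + 0.13×1.23 + 0.39×0.19 = 0.7293
MRP = 9.55% − 1.29% = 8.26%
E(R_P) = R_f + β_P × MRP = 1.29% + 0.7293 × 8.26% = 7.31%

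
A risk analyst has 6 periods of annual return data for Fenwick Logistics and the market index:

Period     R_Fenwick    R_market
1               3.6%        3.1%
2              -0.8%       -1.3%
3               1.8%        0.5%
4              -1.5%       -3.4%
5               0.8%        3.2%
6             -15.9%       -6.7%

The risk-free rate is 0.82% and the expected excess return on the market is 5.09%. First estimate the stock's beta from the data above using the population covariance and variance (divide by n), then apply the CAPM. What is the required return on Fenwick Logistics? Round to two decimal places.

8.87%

Mean R_i = (3.6 − 0.8 + 1.8 − 1.5 + 0.8 − 15.9) / 6 = -2.0000%
Mean R_m = (3.1 − 1.3 + 0.5 − 3.4 + 3.2 − 6.7) / 6 = -0.7667%
Σ(R_i − R̄_i)(R_m − R̄_m) = 118.0900  ⇒  Cov = 118.0900 / 6 = 19.6817
Σ(R_m − R̄_m)² = 74.7133  ⇒  Var(R_m) = 74.7133 / 6 = 12.4522
β = Cov / Var(R_m) = 19.6817 / 12.4522 = 1.5806
E(R) = R_f + β × MRP = 0.82% + 1.5806 × 5.09% = 8.87%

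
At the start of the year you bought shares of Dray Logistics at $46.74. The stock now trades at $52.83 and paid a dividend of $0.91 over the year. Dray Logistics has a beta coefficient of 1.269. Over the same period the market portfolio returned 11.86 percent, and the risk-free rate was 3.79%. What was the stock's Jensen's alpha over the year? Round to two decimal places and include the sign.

Realised HPR = (P1 + D1 − P0) / P0 = (52.83 + 0.91 − 46.74) / 46.74 = 7.00 / 46.74 = 14.9765%
MRP = 11.86% − 3.79% = 8.07%
CAPM required = R_f + β·MRP = 3.79% + 1.269 × 8.07% = 14.03083%
α = realised − required = 14.9765% − 14.03083% = +0.95%

+0.95%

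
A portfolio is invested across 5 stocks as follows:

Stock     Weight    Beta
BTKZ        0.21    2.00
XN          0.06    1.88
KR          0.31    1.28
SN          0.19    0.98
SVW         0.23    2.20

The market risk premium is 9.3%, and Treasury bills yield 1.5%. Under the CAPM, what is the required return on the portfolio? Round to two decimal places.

16.58%

β_P = Σ w_i β_i = 0.21×2.00 + 0.06×1.88 + 0.31×1.28 + 0.19×0.98 + 0.23×2.20 = 1.6218
E(R_P) = R_f + β_P × MRP = 1.5% + 1.6218 × 9.3% = 16.58%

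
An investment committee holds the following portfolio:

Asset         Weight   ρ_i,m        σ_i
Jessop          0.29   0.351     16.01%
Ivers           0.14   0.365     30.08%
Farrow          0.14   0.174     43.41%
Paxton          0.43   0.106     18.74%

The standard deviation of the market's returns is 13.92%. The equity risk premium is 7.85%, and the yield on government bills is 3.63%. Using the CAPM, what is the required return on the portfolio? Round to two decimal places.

β_Jessop = 0.351 × 16.01% / 13.92% = 0.4037
β_Ivers = 0.365 × 30.08% / 13.92% = 0.7887
β_Farrow = 0.174 × 43.41% / 13.92% = 0.5426
β_Paxton = 0.106 × 18.74% / 13.92% = 0.1427
β_P = Σ w_i β_i = 0.29×0.4037 + 0.14×0.7887 + 0.14×0.5426 + 0.43×0.1427 = 0.3648
E(R_P) = R_f + β_P × MRP = 3.63% + 0.3648 × 7.85% = 6.49%

6.49%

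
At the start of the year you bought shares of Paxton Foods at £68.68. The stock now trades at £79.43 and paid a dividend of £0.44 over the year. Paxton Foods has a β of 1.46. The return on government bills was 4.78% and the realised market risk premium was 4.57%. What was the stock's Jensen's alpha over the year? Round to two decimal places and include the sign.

+4.84%

Realised HPR = (P1 + D1 − P0) / P0 = (79.43 + 0.44 − 68.68) / 68.68 = 11.19 / 68.68 = 16.2930%
CAPM required = R_f + β·MRP = 4.78% + 1.46 × 4.57% = 11.4522%
α = realised − required = 16.2930% − 11.4522% = +4.84%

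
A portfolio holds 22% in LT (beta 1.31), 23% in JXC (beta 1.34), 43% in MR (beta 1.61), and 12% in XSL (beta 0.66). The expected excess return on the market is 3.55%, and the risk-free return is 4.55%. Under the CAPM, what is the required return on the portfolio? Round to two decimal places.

9.41%

β_P = Σ w_i β_i = 0.22×1.31 + 0.23×1.34 + 0.43×1.61 + 0.12×0.66 = 1.3679
E(R_P) = R_f + β_P × MRP = 4.55% + 1.3679 × 3.55% = 9.41%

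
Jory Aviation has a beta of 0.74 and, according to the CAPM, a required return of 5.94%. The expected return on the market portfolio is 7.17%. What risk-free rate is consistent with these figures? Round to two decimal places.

2.44%

E(R) = R_f + β(E(R_m) − R_f) = R_f(1 − β) + β·E(R_m)
5.94% = R_f × (1 − 0.74) + 0.74 × 7.17%
5.94% = R_f × 0.26 + 5.3058%
R_f = (5.94% − 5.3058%) / 0.26 = 2.44%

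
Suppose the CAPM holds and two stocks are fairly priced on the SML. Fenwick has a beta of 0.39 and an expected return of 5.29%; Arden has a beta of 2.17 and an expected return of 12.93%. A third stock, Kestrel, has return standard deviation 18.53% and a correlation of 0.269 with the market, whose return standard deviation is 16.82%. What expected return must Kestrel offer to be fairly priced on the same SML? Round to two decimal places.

4.89%

MRP = (12.93% − 5.29%) / (2.17 − 0.39) = 4.2921%
R_f = 5.29% − 0.39 × 4.2921% = 3.6161%
β_Kestrel = ρ·σ_i/σ_m = 0.269 × 18.53 / 16.82 = 0.2963
E(R_Kestrel) = R_f + β × MRP = 3.6161% + 0.2963 × 4.2921% = 4.89%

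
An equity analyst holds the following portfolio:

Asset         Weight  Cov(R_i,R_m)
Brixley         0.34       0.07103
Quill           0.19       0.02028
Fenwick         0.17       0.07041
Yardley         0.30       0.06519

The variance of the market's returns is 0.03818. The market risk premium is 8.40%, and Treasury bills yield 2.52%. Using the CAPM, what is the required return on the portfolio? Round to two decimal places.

β_Brixley = 0.07103 / 0.03818 = 1.8604
β_Quill = 0.02028 / 0.03818 = 0.5312
β_Fenwick = 0.07041 / 0.03818 = 1.8442
β_Yardley = 0.06519 / 0.03818 = 1.7074
β_P = Σ w_i β_i = 0.34×1.8604 + 0.19×0.5312 + 0.17×1.8442 + 0.30×1.7074 = 1.5592
E(R_P) = R_f + β_P × MRP = 2.52% + 1.5592 × 8.40% = 15.62%

15.62%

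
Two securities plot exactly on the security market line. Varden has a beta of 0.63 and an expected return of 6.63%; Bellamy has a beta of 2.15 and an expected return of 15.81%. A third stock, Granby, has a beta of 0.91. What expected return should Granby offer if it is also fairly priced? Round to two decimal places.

8.32%

MRP (SML slope) = (15.81% − 6.63%) / (2.15 − 0.63) = 9.18% / 1.52 = 6.0395%
R_f (intercept) = 6.63% − 0.63 × 6.0395% = 2.8251%
E(R_Granby) = R_f + β × MRP = 2.8251% + 0.91 × 6.0395% = 8.32%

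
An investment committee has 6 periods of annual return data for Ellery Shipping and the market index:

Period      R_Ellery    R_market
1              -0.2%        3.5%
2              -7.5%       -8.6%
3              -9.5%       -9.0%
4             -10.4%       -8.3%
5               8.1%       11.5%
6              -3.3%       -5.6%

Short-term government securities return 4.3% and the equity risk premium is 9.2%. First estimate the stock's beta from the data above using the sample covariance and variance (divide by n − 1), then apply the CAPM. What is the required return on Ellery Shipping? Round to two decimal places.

Mean R_i = (-0.2 − 7.5 − 9.5 − 10.4 + 8.1 − 3.3) / 6 = -3.8000%
Mean R_m = (3.5 − 8.6 − 9.0 − 8.3 + 11.5 − 5.6) / 6 = -2.7500%
Σ(R_i − R̄_i)(R_m − R̄_m) = 284.5500  ⇒  Cov = 284.5500 / 5 = 56.9100
Σ(R_m − R̄_m)² = 354.3350  ⇒  Var(R_m) = 354.3350 / 5 = 70.8670
β = Cov / Var(R_m) = 56.9100 / 70.8670 = 0.8031
E(R) = R_f + β × MRP = 4.3% + 0.8031 × 9.2% = 11.69%

11.69%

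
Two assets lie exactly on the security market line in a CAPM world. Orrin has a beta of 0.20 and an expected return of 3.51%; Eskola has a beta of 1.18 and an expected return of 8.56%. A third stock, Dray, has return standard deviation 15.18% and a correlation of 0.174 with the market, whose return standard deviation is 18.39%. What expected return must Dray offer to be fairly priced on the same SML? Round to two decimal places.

MRP = (8.56% − 3.51%) / (1.18 − 0.20) = 5.1531%
R_f = 3.51% − 0.20 × 5.1531% = 2.4794%
β_Dray = ρ·σ_i/σ_m = 0.174 × 15.18 / 18.39 = 0.1436
E(R_Dray) = R_f + β × MRP = 2.4794% + 0.1436 × 5.1531% = 3.22%

3.22%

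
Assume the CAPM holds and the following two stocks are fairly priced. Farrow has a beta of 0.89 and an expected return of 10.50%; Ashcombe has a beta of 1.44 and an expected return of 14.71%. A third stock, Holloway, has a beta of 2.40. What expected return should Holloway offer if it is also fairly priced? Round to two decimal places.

MRP (SML slope) = (14.71% − 10.50%) / (1.44 − 0.89) = 4.21% / 0.55 = 7.6545%
R_f (intercept) = 10.50% − 0.89 × 7.6545% = 3.6875%
E(R_Holloway) = R_f + β × MRP = 3.6875% + 2.40 × 7.6545% = 22.06%

22.06%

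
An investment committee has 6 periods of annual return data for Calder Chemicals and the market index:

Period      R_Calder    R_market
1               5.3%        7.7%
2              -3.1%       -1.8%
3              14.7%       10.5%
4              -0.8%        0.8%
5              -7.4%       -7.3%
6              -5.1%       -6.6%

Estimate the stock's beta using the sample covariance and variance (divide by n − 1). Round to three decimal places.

1.065

Mean R_i = (5.3 − 3.1 + 14.7 − 0.8 − 7.4 − 5.1) / 6 = 0.6000%
Mean R_m = (7.7 − 1.8 + 10.5 + 0.8 − 7.3 − 6.6) / 6 = 0.5500%
Σ(R_i − R̄_i)(R_m − R̄_m) = 285.8000  ⇒  Cov = 285.8000 / 5 = 57.1600
Σ(R_m − R̄_m)² = 268.4550  ⇒  Var(R_m) = 268.4550 / 5 = 53.6910
β = Cov / Var(R_m) = 57.1600 / 53.6910 = 1.0646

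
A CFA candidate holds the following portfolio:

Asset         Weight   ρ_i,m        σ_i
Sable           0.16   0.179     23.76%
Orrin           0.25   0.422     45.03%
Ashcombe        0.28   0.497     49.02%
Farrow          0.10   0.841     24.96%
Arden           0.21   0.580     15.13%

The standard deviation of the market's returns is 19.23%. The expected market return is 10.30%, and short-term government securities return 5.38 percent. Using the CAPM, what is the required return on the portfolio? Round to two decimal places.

9.52%

β_Sable = 0.179 × 23.76% / 19.23% = 0.2212
β_Orrin = 0.422 × 45.03% / 19.23% = 0.9882
β_Ashcombe = 0.497 × 49.02% / 19.23% = 1.2669
β_Farrow = 0.841 × 24.96% / 19.23% = 1.0916
β_Arden = 0.580 × 15.13% / 19.23% = 0.4563
β_P = Σ w_i β_i = 0.16×0.2212 + 0.25×0.9882 + 0.28×1.2669 + 0.10×1.0916 + 0.21×0.4563 = 0.8422
MRP = 10.30% − 5.38% = 4.92%
E(R_P) = R_f + β_P × MRP = 5.38% + 0.8422 × 4.92% = 9.52%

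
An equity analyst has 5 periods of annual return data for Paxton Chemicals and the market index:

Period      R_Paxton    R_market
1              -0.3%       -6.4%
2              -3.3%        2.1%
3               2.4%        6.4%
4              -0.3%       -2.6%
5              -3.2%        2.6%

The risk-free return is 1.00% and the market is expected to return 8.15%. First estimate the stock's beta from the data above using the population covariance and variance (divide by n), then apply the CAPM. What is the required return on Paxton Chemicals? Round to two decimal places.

Mean R_i = (-0.3 − 3.3 + 2.4 − 0.3 − 3.2) / 5 = -0.9400%
Mean R_m = (-6.4 + 2.1 + 6.4 − 2.6 + 2.6) / 5 = 0.4200%
Σ(R_i − R̄_i)(R_m − R̄_m) = 4.7840  ⇒  Cov = 4.7840 / 5 = 0.9568
Σ(R_m − R̄_m)² = 98.9680  ⇒  Var(R_m) = 98.9680 / 5 = 19.7936
β = Cov / Var(R_m) = 0.9568 / 19.7936 = 0.0483
MRP = 8.15% − 1.00% = 7.15%
E(R) = R_f + β × MRP = 1.00% + 0.0483 × 7.15% = 1.35%

1.35%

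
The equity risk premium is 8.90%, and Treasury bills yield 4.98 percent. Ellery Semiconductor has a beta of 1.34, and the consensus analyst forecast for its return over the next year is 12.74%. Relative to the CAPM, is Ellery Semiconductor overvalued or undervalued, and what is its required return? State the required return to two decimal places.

Overvalued; required return 16.91%

Required return = R_f + β·MRP = 4.98% + 1.34 × 8.90% = 16.91%
Forecast 12.74% < required 16.91% → the stock plots below the SML → overvalued.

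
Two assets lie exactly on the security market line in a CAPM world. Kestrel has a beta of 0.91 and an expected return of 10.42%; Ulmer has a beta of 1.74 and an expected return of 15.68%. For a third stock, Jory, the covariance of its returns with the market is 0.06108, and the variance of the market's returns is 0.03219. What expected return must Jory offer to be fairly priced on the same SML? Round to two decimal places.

MRP = (15.68% − 10.42%) / (1.74 − 0.91) = 6.3373%
R_f = 10.42% − 0.91 × 6.3373% = 4.6531%
β_Jory = Cov / Var(R_m) = 0.06108 / 0.03219 = 1.8975
E(R_Jory) = R_f + β × MRP = 4.6531% + 1.8975 × 6.3373% = 16.68%

16.68%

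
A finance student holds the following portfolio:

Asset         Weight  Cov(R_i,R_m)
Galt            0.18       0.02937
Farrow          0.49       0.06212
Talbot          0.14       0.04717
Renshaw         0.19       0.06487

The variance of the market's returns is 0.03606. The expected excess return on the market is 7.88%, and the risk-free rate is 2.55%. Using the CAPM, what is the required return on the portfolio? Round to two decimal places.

14.49%

β_Galt = 0.02937 / 0.03606 = 0.8145
β_Farrow = 0.06212 / 0.03606 = 1.7227
β_Talbot = 0.04717 / 0.03606 = 1.3081
β_Renshaw = 0.06487 / 0.03606 = 1.7989
β_P = Σ w_i β_i = 0.18×0.8145 + 0.49×1.7227 + 0.14×1.3081 + 0.19×1.7989 = 1.5157
E(R_P) = R_f + β_P × MRP = 2.55% + 1.5157 × 7.88% = 14.49%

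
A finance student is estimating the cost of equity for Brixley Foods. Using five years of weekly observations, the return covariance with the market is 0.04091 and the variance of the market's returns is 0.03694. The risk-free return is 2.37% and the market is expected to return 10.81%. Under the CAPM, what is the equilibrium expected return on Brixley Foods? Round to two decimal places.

11.72%

β = Cov(R_i, R_m) / Var(R_m) = 0.04091 / 0.03694 = 1.1075
MRP = 10.81% − 2.37% = 8.44%
E(R) = R_f + β × MRP = 2.37% + 1.1075 × 8.44% = 11.72%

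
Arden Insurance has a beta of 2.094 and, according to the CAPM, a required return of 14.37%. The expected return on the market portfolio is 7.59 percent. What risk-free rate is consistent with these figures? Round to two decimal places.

E(R) = R_f + β(E(R_m) − R_f) = R_f(1 − β) + β·E(R_m)
14.37% = R_f × (1 − 2.094) + 2.094 × 7.59%
14.37% = R_f × -1.094 + 15.89346%
R_f = (14.37% − 15.89346%) / -1.094 = 1.39%

1.39%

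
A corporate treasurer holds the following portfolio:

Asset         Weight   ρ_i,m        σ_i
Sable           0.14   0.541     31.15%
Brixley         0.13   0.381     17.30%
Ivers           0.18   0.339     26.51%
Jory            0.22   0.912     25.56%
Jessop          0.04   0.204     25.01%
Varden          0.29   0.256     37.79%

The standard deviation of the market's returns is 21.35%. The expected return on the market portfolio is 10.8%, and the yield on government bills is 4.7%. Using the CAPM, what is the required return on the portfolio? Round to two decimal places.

β_Sable = 0.541 × 31.15% / 21.35% = 0.7893
β_Brixley = 0.381 × 17.30% / 21.35% = 0.3087
β_Ivers = 0.339 × 26.51% / 21.35% = 0.4209
β_Jory = 0.912 × 25.56% / 21.35% = 1.0918
β_Jessop = 0.204 × 25.01% / 21.35% = 0.2390
β_Varden = 0.256 × 37.79% / 21.35% = 0.4531
β_P = Σ w_i β_i = 0.14×0.7893 + 0.13×0.3087 + 0.18×0.4209 + 0.22×1.0918 + 0.04×0.2390 + 0.29×0.4531 = 0.6076
MRP = 10.8% − 4.7% = 6.10%
E(R_P) = R_f + β_P × MRP = 4.7% + 0.6076 × 6.1% = 8.41%

8.41%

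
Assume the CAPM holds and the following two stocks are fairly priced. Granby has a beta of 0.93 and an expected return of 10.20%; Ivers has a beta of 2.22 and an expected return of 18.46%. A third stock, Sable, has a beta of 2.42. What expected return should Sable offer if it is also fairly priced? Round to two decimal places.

MRP (SML slope) = (18.46% − 10.20%) / (2.22 − 0.93) = 8.26% / 1.29 = 6.4031%
R_f (intercept) = 10.20% − 0.93 × 6.4031% = 4.2451%
E(R_Sable) = R_f + β × MRP = 4.2451% + 2.42 × 6.4031% = 19.74%

19.74%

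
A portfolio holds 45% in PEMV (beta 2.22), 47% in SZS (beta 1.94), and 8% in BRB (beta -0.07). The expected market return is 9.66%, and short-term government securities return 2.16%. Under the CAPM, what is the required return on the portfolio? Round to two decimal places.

β_P = Σ w_i β_i = 0.45×2.22 + 0.47×1.94 + 0.08×-0.07 = 1.9052
MRP = 9.66% − 2.16% = 7.50%
E(R_P) = R_f + β_P × MRP = 2.16% + 1.9052 × 7.50% = 16.45%

16.45%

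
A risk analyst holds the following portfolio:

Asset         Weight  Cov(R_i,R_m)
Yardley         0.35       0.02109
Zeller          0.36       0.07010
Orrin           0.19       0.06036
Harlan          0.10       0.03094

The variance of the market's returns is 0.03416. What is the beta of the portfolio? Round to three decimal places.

β_Yardley = 0.02109 / 0.03416 = 0.6174
β_Zeller = 0.07010 / 0.03416 = 2.0521
β_Orrin = 0.06036 / 0.03416 = 1.7670
β_Harlan = 0.03094 / 0.03416 = 0.9057
β_P = Σ w_i β_i = 0.35×0.6174 + 0.36×2.0521 + 0.19×1.7670 + 0.10×0.9057 = 1.3811

1.381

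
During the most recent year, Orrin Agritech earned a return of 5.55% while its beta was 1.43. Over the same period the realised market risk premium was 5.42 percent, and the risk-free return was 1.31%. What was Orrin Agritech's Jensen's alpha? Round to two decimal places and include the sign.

CAPM benchmark = R_f + β(R_m − R_f) = 1.31% + 1.43 × 5.42% = 9.0606%
α = actual − benchmark = 5.55% − 9.0606% = -3.51%

-3.51%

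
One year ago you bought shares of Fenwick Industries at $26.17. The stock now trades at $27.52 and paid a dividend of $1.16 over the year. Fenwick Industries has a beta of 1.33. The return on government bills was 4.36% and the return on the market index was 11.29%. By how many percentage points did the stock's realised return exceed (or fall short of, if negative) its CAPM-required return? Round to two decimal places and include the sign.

Realised HPR = (P1 + D1 − P0) / P0 = (27.52 + 1.16 − 26.17) / 26.17 = 2.51 / 26.17 = 9.5911%
MRP = 11.29% − 4.36% = 6.93%
CAPM required = R_f + β·MRP = 4.36% + 1.33 × 6.93% = 13.5769%
α = realised − required = 9.5911% − 13.5769% = -3.99%

-3.99%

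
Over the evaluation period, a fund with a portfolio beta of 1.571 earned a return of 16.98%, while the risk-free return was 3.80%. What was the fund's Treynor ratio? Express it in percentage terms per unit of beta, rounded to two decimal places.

8.39%

Treynor = (R_P − R_f) / β_P = (16.98% − 3.80%) / 1.5710 = 13.18% / 1.5710 = 8.39%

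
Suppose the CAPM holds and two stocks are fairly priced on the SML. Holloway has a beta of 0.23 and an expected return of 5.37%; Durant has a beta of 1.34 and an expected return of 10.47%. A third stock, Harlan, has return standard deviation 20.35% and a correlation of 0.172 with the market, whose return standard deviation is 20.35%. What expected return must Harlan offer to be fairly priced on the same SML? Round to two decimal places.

5.10%

MRP = (10.47% − 5.37%) / (1.34 − 0.23) = 4.5946%
R_f = 5.37% − 0.23 × 4.5946% = 4.3132%
β_Harlan = ρ·σ_i/σ_m = 0.172 × 20.35 / 20.35 = 0.1720
E(R_Harlan) = R_f + β × MRP = 4.3132% + 0.1720 × 4.5946% = 5.10%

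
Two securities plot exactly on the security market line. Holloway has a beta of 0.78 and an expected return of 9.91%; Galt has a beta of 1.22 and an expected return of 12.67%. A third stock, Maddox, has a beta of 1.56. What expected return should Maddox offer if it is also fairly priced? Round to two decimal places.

MRP (SML slope) = (12.67% − 9.91%) / (1.22 − 0.78) = 2.76% / 0.44 = 6.2727%
R_f (intercept) = 9.91% − 0.78 × 6.2727% = 5.0173%
E(R_Maddox) = R_f + β × MRP = 5.0173% + 1.56 × 6.2727% = 14.80%

14.80%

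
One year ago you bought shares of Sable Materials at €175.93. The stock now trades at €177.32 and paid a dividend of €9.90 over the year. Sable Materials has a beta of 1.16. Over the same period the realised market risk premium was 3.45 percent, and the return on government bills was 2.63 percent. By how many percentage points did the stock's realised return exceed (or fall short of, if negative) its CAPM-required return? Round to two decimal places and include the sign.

Realised HPR = (P1 + D1 − P0) / P0 = (177.32 + 9.90 − 175.93) / 175.93 = 11.29 / 175.93 = 6.4173%
CAPM required = R_f + β·MRP = 2.63% + 1.16 × 3.45% = 6.6320%
α = realised − required = 6.4173% − 6.6320% = -0.21%

-0.21%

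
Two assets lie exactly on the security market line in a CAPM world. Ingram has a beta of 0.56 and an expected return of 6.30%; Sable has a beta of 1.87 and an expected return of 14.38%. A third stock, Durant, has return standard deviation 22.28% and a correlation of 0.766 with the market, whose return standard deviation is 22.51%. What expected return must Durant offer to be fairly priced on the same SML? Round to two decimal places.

7.52%

MRP = (14.38% − 6.30%) / (1.87 − 0.56) = 6.1679%
R_f = 6.30% − 0.56 × 6.1679% = 2.8460%
β_Durant = ρ·σ_i/σ_m = 0.766 × 22.28 / 22.51 = 0.7582
E(R_Durant) = R_f + β × MRP = 2.8460% + 0.7582 × 6.1679% = 7.52%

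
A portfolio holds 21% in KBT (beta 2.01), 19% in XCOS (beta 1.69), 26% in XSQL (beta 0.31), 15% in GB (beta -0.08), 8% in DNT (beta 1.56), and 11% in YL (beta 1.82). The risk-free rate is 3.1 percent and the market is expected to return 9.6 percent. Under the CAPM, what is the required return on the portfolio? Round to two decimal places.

10.49%

β_P = Σ w_i β_i = 0.21×2.01 + 0.19×1.69 + 0.26×0.31 + 0.15×-0.08 + 0.08×1.56 + 0.11×1.82 = 1.1368
MRP = 9.6% − 3.1% = 6.50%
E(R_P) = R_f + β_P × MRP = 3.1% + 1.1368 × 6.5% = 10.49%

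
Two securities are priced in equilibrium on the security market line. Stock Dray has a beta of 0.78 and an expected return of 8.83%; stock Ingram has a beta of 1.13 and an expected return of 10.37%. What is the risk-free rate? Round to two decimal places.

Both satisfy E(R) = R_f + β·MRP, so the slope of the SML is
MRP = (10.37% − 8.83%) / (1.13 − 0.78) = 1.54% / 0.35 = 4.4000%
R_f = E(R_Dray) − β_Dray·MRP = 8.83% − 0.78 × 4.4000% = 5.3980%

5.40%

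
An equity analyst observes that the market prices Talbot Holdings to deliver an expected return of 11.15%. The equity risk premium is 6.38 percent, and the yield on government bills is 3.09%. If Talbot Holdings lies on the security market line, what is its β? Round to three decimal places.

1.263

β = (E(R) − R_f) / MRP = (11.15% − 3.09%) / 6.38% = 8.06% / 6.38% = 1.263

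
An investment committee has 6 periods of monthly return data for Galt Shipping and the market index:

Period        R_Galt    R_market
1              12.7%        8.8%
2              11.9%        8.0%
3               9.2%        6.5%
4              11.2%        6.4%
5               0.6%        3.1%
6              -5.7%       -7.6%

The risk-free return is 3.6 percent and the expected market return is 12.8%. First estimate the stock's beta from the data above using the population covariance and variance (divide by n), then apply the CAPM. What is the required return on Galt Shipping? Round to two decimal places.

Mean R_i = (12.7 + 11.9 + 9.2 + 11.2 + 0.6 − 5.7) / 6 = 6.6500%
Mean R_m = (8.8 + 8.0 + 6.5 + 6.4 + 3.1 − 7.6) / 6 = 4.2000%
Σ(R_i − R̄_i)(R_m − R̄_m) = 216.0400  ⇒  Cov = 216.0400 / 6 = 36.0067
Σ(R_m − R̄_m)² = 186.1800  ⇒  Var(R_m) = 186.1800 / 6 = 31.0300
β = Cov / Var(R_m) = 36.0067 / 31.0300 = 1.1604
MRP = 12.8% − 3.6% = 9.20%
E(R) = R_f + β × MRP = 3.6% + 1.1604 × 9.2% = 14.28%

14.28%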